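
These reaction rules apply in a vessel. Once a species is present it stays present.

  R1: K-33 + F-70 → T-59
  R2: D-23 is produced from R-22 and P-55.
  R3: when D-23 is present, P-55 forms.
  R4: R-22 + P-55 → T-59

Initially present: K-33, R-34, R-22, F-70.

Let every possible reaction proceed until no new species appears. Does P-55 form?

No

P-55 would need D-23 (R3), but D-23 never forms.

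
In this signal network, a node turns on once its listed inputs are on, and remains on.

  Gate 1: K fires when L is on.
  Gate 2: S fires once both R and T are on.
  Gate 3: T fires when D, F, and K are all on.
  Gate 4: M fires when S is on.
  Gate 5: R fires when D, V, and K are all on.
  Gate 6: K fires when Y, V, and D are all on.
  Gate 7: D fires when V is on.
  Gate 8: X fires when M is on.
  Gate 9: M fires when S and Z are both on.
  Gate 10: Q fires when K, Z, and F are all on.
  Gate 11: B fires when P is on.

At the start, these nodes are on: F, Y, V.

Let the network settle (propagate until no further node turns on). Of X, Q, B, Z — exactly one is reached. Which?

X

Gate 7: V on → D on.
Gate 6: Y, V, and D on → K on.
Gate 5: D, V, and K on → R on.
Gate 3: D, F, and K on → T on.
Gate 2: R and T on → S on.
Gate 4: S on → M on.
M is on, so X fires (Gate 8).
No rule produces Z, and it is not given. B would need P (Gate 11), but P never turns on. Q would need K, Z, and F (Gate 10), but Z never turns on.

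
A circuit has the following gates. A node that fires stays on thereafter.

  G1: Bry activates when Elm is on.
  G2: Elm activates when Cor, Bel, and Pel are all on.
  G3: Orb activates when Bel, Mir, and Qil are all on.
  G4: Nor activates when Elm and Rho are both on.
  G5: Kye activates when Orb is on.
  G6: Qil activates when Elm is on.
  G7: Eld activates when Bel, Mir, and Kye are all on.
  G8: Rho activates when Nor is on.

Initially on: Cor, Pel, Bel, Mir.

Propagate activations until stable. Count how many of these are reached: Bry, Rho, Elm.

2

G2: Cor, Bel, and Pel on → Elm on.
G1: Elm on → Bry on.
Bry: reached.
Rho would need Nor (G8), but Nor never turns on.
Elm: reached.
Reached: Bry and Elm — 2 of the 3.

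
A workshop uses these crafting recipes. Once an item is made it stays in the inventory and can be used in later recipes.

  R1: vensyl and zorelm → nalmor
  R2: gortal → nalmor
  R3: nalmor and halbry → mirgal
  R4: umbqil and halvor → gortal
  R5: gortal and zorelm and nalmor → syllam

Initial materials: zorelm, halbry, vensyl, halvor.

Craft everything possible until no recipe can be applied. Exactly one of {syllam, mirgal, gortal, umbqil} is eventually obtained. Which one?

Using R1, vensyl and zorelm make nalmor.
nalmor and halbry → mirgal (R3).
gortal would need umbqil and halvor (R4), but umbqil is never obtained. No rule produces umbqil, and it is not given. syllam would need gortal, zorelm, and nalmor (R5), but gortal is never obtained.

mirgal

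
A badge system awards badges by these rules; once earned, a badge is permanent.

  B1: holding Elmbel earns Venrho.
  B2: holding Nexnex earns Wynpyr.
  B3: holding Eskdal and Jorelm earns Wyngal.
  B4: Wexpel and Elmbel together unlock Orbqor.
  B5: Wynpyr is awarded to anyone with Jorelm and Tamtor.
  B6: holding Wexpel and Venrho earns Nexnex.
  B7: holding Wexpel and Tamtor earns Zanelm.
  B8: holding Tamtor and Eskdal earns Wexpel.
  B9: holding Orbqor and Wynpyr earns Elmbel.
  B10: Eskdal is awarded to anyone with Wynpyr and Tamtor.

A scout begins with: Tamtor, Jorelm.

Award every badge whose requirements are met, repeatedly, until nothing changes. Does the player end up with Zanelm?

Yes

With Jorelm and Tamtor, Wynpyr is earned (B5).
With Wynpyr and Tamtor, Eskdal is earned (B10).
With Tamtor and Eskdal, Wexpel is earned (B8).
With Wexpel and Tamtor, Zanelm is earned (B7).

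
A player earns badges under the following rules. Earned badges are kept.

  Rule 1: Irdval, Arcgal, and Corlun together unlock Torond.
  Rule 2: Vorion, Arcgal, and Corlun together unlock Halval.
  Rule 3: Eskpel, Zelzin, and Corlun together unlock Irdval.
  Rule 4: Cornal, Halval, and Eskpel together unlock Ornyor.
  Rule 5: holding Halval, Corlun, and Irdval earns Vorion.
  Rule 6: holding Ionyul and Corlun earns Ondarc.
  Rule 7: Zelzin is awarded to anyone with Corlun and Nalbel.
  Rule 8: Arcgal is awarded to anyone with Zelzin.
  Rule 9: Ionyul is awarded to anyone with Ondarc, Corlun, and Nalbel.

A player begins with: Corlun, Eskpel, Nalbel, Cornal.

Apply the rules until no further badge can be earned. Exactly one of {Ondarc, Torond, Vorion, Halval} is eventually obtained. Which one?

With Corlun and Nalbel, Zelzin is earned (Rule 7).
With Eskpel, Zelzin, and Corlun, Irdval is earned (Rule 3).
With Zelzin, Arcgal is earned (Rule 8).
With Irdval, Arcgal, and Corlun, Torond is earned (Rule 1).
Ondarc would need Ionyul and Corlun (Rule 6), but Ionyul is never earned. Vorion would need Halval, Corlun, and Irdval (Rule 5), but Halval is never earned. Halval would need Vorion, Arcgal, and Corlun (Rule 2), but Vorion is never earned.

Torond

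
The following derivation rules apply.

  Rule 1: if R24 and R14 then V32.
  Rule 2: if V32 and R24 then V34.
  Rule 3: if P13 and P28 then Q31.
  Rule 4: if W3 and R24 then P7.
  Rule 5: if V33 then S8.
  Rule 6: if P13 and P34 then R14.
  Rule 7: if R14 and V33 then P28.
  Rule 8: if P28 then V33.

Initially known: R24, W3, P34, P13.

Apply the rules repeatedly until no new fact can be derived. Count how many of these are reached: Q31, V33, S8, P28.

0

Q31 would need P13 and P28 (Rule 3), but P28 is never established.
V33 would need P28 (Rule 8), but P28 is never established.
S8 would need V33 (Rule 5), but V33 is never established.
P28 would need R14 and V33 (Rule 7), but V33 is never established.
None of the 4 are reached.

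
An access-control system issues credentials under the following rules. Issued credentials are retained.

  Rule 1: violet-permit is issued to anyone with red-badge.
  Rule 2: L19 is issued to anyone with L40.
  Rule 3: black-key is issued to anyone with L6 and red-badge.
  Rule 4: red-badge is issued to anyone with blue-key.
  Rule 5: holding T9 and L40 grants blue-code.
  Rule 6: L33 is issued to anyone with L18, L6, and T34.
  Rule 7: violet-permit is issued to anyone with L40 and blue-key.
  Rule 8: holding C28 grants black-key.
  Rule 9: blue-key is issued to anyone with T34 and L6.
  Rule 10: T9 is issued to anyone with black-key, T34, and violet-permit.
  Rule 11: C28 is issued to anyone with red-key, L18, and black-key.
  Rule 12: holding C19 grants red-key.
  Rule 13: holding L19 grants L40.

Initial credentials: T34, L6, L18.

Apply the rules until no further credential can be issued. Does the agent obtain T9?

Holding T34 and L6 grants blue-key (Rule 9).
Holding blue-key grants red-badge (Rule 4).
Holding L6 and red-badge grants black-key (Rule 3).
Holding red-badge grants violet-permit (Rule 1).
Holding black-key, T34, and violet-permit grants T9 (Rule 10).

Yes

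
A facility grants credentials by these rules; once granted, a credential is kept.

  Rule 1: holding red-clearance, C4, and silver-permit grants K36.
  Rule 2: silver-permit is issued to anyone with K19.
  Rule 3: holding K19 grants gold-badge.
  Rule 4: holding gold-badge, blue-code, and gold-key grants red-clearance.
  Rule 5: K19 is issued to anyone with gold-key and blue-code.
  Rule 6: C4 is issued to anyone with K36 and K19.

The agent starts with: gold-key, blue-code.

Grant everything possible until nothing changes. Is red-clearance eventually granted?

Yes

Holding gold-key and blue-code grants K19 (Rule 5).
Holding K19 grants gold-badge (Rule 3).
Holding gold-badge, blue-code, and gold-key grants red-clearance (Rule 4).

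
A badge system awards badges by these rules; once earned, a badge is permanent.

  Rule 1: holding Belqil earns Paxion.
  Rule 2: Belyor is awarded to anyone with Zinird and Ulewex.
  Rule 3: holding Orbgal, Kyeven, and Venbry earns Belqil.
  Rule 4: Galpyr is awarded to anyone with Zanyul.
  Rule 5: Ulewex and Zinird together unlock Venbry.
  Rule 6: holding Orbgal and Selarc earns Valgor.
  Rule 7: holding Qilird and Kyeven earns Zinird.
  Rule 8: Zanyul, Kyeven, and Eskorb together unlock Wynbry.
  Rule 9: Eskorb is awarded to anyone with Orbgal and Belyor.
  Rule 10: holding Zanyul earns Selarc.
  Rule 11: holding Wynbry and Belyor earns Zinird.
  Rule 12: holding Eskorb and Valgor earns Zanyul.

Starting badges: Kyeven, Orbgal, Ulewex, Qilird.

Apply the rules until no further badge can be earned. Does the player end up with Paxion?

Yes

With Qilird and Kyeven, Zinird is earned (Rule 7).
With Ulewex and Zinird, Venbry is earned (Rule 5).
With Orbgal, Kyeven, and Venbry, Belqil is earned (Rule 3).
With Belqil, Paxion is earned (Rule 1).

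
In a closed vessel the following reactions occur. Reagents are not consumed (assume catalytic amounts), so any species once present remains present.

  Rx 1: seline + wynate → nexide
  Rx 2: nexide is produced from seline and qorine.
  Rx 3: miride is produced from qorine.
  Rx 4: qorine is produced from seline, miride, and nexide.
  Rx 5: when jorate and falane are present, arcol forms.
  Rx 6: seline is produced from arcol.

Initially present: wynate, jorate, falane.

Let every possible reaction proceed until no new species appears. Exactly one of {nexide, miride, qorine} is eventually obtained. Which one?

nexide

jorate and falane present → arcol forms (Rx 5).
arcol present → seline forms (Rx 6).
seline and wynate present → nexide forms (Rx 1).
qorine would need seline, miride, and nexide (Rx 4), but miride never forms. miride would need qorine (Rx 3), but qorine never forms.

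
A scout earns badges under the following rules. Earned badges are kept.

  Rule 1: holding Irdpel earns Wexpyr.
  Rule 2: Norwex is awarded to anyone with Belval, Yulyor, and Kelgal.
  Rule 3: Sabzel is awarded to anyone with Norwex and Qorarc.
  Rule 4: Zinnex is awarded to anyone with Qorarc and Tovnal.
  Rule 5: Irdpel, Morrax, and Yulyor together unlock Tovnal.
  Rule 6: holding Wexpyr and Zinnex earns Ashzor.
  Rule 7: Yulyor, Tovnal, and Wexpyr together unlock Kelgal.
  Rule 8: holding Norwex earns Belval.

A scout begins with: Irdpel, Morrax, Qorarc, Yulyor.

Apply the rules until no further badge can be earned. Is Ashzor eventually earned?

With Irdpel, Morrax, and Yulyor, Tovnal is earned (Rule 5).
With Irdpel, Wexpyr is earned (Rule 1).
With Qorarc and Tovnal, Zinnex is earned (Rule 4).
With Wexpyr and Zinnex, Ashzor is earned (Rule 6).

Yes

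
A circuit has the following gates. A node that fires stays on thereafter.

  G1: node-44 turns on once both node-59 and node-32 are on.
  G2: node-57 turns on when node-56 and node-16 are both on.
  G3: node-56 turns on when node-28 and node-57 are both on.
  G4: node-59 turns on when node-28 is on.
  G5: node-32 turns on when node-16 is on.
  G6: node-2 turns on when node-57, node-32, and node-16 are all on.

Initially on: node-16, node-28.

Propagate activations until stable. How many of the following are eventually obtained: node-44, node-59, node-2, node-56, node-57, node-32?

G5: node-16 on → node-32 on.
G4: node-28 on → node-59 on.
node-59 and node-32 are on, so node-44 turns on (G1).
node-44: reached.
node-59: reached.
node-2 would need node-57, node-32, and node-16 (G6), but node-57 never turns on.
node-56 would need node-28 and node-57 (G3), but node-57 never turns on.
node-57 would need node-56 and node-16 (G2), but node-56 never turns on.
node-32: reached.
Reached: node-44, node-59, and node-32 — 3 of the 6.

3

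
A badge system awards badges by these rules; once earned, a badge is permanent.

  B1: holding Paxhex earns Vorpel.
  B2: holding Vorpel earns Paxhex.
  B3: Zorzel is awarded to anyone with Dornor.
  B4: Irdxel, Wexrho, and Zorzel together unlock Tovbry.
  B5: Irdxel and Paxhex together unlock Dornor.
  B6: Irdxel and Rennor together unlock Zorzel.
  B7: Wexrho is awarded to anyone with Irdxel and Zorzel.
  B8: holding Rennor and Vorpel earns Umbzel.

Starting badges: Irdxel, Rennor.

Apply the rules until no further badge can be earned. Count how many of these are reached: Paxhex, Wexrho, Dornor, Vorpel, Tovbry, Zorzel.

3

With Irdxel and Rennor, Zorzel is earned (B6).
With Irdxel and Zorzel, Wexrho is earned (B7).
With Irdxel, Wexrho, and Zorzel, Tovbry is earned (B4).
Paxhex would need Vorpel (B2), but Vorpel is never earned.
Wexrho: reached.
Dornor would need Irdxel and Paxhex (B5), but Paxhex is never earned.
Vorpel would need Paxhex (B1), but Paxhex is never earned.
Tovbry: reached.
Zorzel: reached.
Reached: Wexrho, Tovbry, and Zorzel — 3 of the 6.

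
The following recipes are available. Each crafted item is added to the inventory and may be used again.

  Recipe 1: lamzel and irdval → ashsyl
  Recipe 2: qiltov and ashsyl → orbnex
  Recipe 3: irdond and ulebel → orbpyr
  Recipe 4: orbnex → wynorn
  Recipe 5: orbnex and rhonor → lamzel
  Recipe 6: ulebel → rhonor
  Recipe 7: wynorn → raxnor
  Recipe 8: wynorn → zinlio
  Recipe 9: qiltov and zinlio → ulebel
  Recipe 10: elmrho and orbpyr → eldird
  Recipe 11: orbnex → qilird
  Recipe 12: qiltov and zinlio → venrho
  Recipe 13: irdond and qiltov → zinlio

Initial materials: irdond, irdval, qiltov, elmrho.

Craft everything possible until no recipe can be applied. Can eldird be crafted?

Yes

irdond and qiltov → zinlio (Recipe 13).
Using Recipe 9, qiltov and zinlio make ulebel.
irdond and ulebel → orbpyr (Recipe 3).
Using Recipe 10, elmrho and orbpyr make eldird.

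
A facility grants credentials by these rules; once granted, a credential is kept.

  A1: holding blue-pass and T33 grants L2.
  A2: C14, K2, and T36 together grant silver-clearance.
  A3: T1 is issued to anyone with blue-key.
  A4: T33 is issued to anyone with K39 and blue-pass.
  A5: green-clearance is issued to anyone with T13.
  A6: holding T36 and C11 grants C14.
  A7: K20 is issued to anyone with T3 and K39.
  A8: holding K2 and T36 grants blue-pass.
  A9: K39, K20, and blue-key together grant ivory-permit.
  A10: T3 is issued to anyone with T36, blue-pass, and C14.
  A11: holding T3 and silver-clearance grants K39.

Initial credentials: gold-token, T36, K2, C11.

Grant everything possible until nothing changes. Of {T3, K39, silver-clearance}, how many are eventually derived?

3

Holding T36 and C11 grants C14 (A6).
Holding K2 and T36 grants blue-pass (A8).
Holding T36, blue-pass, and C14 grants T3 (A10).
Holding C14, K2, and T36 grants silver-clearance (A2).
Holding T3 and silver-clearance grants K39 (A11).
T3: reached.
K39: reached.
silver-clearance: reached.
All 3 are reached.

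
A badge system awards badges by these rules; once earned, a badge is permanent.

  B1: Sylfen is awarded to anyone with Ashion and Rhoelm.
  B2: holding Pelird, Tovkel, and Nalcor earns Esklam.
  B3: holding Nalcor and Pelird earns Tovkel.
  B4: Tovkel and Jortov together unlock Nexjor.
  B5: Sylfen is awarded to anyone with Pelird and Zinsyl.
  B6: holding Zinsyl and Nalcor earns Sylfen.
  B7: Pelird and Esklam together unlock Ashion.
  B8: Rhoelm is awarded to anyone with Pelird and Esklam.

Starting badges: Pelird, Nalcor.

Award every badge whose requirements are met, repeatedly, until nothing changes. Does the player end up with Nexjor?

No

Nexjor would need Tovkel and Jortov (B4), but Jortov is never earned.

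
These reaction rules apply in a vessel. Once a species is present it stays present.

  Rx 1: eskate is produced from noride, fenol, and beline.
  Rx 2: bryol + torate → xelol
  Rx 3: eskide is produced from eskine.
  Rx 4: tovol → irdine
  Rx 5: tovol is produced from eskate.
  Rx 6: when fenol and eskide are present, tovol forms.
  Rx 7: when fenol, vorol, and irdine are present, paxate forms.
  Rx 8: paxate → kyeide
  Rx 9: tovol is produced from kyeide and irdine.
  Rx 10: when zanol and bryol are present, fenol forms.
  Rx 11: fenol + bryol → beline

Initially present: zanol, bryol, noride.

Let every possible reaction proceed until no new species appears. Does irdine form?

Yes

zanol and bryol present → fenol forms (Rx 10).
fenol and bryol present → beline forms (Rx 11).
noride, fenol, and beline present → eskate forms (Rx 1).
eskate present → tovol forms (Rx 5).
tovol present → irdine forms (Rx 4).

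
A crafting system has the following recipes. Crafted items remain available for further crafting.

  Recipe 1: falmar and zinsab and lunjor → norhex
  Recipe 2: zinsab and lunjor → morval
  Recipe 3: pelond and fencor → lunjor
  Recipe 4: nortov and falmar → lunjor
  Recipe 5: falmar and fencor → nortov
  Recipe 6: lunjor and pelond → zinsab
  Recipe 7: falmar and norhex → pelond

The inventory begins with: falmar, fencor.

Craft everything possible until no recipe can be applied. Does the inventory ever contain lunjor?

Yes

Using Recipe 5, falmar and fencor make nortov.
Using Recipe 4, nortov and falmar make lunjor.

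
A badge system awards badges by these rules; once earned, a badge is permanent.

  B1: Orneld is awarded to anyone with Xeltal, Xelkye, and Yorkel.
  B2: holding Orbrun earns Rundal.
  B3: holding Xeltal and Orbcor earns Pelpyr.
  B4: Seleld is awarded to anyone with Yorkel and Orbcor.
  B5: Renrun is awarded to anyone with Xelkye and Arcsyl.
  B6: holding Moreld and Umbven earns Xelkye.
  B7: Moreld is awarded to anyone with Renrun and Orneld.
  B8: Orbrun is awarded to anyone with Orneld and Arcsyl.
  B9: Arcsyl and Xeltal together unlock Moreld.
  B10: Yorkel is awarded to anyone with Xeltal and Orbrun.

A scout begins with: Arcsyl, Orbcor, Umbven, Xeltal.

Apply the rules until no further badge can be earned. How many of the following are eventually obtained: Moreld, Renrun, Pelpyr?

With Arcsyl and Xeltal, Moreld is earned (B9).
With Xeltal and Orbcor, Pelpyr is earned (B3).
With Moreld and Umbven, Xelkye is earned (B6).
With Xelkye and Arcsyl, Renrun is earned (B5).
Moreld: reached.
Renrun: reached.
Pelpyr: reached.
All 3 are reached.

3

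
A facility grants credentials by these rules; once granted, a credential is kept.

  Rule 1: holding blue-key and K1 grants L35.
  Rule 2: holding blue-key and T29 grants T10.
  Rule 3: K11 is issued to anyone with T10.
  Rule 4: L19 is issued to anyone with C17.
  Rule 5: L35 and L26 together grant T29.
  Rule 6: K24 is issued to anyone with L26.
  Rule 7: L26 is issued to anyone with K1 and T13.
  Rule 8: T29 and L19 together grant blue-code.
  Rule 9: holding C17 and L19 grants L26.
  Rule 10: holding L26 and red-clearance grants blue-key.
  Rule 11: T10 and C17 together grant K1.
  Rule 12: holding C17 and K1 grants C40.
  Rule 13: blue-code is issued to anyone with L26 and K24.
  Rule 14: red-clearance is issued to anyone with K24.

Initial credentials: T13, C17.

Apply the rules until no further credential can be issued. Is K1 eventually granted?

No

K1 would need T10 and C17 (Rule 11), but T10 is never granted.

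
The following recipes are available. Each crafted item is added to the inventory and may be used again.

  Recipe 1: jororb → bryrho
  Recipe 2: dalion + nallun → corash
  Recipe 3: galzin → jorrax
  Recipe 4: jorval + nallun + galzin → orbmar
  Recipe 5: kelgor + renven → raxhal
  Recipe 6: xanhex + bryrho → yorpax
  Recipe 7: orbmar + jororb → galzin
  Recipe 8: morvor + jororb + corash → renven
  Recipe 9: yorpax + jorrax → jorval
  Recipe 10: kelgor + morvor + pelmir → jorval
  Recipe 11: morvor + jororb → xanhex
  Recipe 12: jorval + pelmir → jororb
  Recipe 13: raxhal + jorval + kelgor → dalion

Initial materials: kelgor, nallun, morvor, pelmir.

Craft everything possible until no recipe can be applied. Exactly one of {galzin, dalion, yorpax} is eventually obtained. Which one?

yorpax

Using Recipe 10, kelgor, morvor, and pelmir make jorval.
jorval + pelmir → jororb (Recipe 12).
Using Recipe 1, jororb makes bryrho.
Using Recipe 11, morvor and jororb make xanhex.
xanhex + bryrho → yorpax (Recipe 6).
galzin would need orbmar and jororb (Recipe 7), but orbmar is never obtained. dalion would need raxhal, jorval, and kelgor (Recipe 13), but raxhal is never obtained.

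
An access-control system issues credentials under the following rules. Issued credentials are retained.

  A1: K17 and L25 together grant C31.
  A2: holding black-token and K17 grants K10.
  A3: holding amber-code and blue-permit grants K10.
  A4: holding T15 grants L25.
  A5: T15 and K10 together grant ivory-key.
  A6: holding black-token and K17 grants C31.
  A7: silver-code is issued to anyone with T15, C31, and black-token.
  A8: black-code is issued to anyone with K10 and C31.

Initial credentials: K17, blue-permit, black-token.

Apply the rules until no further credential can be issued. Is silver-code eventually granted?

No

silver-code would need T15, C31, and black-token (A7), but T15 is never granted.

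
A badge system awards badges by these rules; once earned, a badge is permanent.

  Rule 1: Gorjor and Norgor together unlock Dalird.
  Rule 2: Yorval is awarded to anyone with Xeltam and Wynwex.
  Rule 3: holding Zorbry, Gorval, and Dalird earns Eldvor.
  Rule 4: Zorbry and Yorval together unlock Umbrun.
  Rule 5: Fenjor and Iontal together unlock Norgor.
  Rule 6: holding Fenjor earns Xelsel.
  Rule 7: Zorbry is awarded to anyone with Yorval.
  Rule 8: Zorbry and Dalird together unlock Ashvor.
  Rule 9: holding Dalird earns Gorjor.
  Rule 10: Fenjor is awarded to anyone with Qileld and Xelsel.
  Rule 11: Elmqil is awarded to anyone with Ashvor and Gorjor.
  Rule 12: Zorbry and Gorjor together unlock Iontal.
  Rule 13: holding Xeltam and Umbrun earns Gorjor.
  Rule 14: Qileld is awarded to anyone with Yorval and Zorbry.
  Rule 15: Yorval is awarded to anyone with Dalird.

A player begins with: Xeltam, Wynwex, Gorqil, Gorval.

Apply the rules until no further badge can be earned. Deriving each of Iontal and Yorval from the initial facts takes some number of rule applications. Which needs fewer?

Yorval: With Xeltam and Wynwex, Yorval is earned (Rule 2). [1 rule application]
Iontal: With Xeltam and Wynwex, Yorval is earned (Rule 2). With Yorval, Zorbry is earned (Rule 7). With Zorbry and Yorval, Umbrun is earned (Rule 4). With Xeltam and Umbrun, Gorjor is earned (Rule 13). With Zorbry and Gorjor, Iontal is earned (Rule 12). [5 rule applications]
Yorval needs fewer.

Yorval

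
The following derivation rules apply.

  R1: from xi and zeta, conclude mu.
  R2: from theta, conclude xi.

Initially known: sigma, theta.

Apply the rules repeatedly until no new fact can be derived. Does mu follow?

No

mu would need xi and zeta (R1), but zeta is never established.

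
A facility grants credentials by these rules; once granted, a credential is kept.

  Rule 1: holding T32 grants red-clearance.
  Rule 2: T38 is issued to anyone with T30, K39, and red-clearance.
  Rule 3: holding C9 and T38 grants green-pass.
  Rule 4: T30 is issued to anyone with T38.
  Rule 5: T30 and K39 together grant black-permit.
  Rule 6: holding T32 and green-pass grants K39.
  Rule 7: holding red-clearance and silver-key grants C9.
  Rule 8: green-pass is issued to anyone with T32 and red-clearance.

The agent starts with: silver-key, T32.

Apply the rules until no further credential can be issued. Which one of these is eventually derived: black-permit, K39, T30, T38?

K39

Holding T32 grants red-clearance (Rule 1).
Holding T32 and red-clearance grants green-pass (Rule 8).
Holding T32 and green-pass grants K39 (Rule 6).
T38 would need T30, K39, and red-clearance (Rule 2), but T30 is never granted. T30 would need T38 (Rule 4), but T38 is never granted. black-permit would need T30 and K39 (Rule 5), but T30 is never granted.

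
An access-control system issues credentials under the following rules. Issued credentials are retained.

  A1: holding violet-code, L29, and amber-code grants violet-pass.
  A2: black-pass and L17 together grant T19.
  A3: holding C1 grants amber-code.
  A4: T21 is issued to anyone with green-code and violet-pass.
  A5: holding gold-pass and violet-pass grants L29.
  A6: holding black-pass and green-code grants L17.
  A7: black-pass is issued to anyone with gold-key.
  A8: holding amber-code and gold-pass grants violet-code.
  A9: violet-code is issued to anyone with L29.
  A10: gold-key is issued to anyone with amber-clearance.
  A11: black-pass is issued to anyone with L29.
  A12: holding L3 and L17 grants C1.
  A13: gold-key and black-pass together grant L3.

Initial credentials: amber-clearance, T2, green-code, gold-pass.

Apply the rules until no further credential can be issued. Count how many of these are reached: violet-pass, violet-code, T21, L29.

1

Holding amber-clearance grants gold-key (A10).
Holding gold-key grants black-pass (A7).
Holding gold-key and black-pass grants L3 (A13).
Holding black-pass and green-code grants L17 (A6).
Holding L3 and L17 grants C1 (A12).
Holding C1 grants amber-code (A3).
Holding amber-code and gold-pass grants violet-code (A8).
violet-pass would need violet-code, L29, and amber-code (A1), but L29 is never granted.
violet-code: reached.
T21 would need green-code and violet-pass (A4), but violet-pass is never granted.
L29 would need gold-pass and violet-pass (A5), but violet-pass is never granted.
Reached: violet-code — 1 of the 4.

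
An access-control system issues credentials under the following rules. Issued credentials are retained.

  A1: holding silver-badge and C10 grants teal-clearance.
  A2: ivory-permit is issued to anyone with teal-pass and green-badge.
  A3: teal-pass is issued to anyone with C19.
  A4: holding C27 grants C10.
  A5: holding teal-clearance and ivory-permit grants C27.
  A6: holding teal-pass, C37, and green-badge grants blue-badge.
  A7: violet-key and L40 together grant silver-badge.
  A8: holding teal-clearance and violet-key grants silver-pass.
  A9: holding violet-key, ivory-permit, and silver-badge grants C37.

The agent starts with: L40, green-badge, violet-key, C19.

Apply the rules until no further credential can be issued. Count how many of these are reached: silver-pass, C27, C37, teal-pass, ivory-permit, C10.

3

Holding C19 grants teal-pass (A3).
Holding violet-key and L40 grants silver-badge (A7).
Holding teal-pass and green-badge grants ivory-permit (A2).
Holding violet-key, ivory-permit, and silver-badge grants C37 (A9).
silver-pass would need teal-clearance and violet-key (A8), but teal-clearance is never granted.
C27 would need teal-clearance and ivory-permit (A5), but teal-clearance is never granted.
C37: reached.
teal-pass: reached.
ivory-permit: reached.
C10 would need C27 (A4), but C27 is never granted.
Reached: C37, teal-pass, and ivory-permit — 3 of the 6.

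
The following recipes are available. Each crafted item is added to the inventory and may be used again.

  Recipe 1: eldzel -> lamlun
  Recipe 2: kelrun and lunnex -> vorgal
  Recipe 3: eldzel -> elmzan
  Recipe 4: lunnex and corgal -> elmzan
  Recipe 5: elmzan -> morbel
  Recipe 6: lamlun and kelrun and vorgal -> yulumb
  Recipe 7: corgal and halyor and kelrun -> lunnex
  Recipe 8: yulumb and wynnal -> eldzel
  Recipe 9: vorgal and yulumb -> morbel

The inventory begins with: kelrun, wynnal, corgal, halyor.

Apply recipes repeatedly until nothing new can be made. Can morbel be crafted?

Yes

corgal and halyor and kelrun -> lunnex (Recipe 7).
lunnex and corgal -> elmzan (Recipe 4).
Using Recipe 5, elmzan makes morbel.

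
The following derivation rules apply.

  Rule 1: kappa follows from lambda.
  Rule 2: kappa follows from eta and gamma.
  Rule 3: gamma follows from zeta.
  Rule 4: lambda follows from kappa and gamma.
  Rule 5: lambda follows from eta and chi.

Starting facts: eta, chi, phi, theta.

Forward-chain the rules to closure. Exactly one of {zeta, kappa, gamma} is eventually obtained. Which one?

eta and chi hold, so lambda follows (Rule 5).
From lambda, Rule 1 gives kappa.
No rule produces zeta, and it is not given. gamma would need zeta (Rule 3), but zeta is never established.

kappa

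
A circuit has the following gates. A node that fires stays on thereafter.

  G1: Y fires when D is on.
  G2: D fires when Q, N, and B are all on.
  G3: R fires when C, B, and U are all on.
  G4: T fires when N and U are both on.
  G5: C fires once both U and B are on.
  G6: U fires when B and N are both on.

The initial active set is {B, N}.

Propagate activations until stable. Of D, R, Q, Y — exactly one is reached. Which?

R

B and N are on, so U fires (G6).
G5: U and B on → C on.
C, B, and U are on, so R fires (G3).
No rule produces Q, and it is not given. Y would need D (G1), but D never turns on. D would need Q, N, and B (G2), but Q never turns on.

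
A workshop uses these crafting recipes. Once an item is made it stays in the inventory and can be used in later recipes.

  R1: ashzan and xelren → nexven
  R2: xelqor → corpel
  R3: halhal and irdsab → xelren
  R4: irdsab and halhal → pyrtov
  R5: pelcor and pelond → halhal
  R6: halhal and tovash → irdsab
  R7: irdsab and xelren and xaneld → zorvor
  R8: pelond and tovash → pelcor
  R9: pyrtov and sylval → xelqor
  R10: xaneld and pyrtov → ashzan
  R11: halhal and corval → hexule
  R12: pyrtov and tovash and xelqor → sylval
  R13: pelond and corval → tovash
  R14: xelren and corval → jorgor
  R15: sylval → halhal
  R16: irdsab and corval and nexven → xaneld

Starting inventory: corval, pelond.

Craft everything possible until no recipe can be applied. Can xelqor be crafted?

xelqor would need pyrtov and sylval (R9), but sylval is never obtained.

No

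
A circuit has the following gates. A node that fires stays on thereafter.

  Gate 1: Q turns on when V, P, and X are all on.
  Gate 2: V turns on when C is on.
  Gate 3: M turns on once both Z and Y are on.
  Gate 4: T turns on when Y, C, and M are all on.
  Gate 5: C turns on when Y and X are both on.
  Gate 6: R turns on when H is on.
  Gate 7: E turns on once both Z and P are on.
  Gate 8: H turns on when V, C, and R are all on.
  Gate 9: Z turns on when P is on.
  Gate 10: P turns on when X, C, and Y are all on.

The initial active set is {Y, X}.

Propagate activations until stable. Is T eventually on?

Yes

Gate 5: Y and X on → C on.
X, C, and Y are on, so P turns on (Gate 10).
P is on, so Z turns on (Gate 9).
Z and Y are on, so M turns on (Gate 3).
Gate 4: Y, C, and M on → T on.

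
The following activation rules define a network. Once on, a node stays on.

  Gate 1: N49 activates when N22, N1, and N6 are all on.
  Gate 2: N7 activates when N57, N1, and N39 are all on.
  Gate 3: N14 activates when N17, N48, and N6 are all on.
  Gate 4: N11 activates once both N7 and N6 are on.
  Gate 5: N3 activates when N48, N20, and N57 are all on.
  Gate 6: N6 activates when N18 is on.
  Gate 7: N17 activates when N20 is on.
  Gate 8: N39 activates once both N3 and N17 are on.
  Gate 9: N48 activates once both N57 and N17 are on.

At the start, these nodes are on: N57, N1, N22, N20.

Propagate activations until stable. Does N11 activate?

No

N11 would need N7 and N6 (Gate 4), but N6 never turns on.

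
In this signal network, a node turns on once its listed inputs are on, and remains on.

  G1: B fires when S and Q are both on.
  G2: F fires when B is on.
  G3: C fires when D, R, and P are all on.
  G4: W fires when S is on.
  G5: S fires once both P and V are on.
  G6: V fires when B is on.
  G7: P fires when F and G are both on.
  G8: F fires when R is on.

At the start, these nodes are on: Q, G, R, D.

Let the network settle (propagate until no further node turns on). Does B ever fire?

No

B would need S and Q (G1), but S never turns on.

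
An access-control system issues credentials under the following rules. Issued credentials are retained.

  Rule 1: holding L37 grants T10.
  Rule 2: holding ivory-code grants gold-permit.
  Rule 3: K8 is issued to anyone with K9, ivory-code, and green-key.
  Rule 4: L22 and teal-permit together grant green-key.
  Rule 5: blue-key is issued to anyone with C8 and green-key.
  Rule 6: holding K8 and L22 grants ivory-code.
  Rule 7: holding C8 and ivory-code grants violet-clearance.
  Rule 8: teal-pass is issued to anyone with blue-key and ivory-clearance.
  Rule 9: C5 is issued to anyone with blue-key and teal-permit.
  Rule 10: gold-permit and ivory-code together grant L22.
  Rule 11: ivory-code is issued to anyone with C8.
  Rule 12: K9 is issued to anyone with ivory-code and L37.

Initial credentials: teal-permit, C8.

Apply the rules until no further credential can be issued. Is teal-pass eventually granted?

No

teal-pass would need blue-key and ivory-clearance (Rule 8), but ivory-clearance is never granted.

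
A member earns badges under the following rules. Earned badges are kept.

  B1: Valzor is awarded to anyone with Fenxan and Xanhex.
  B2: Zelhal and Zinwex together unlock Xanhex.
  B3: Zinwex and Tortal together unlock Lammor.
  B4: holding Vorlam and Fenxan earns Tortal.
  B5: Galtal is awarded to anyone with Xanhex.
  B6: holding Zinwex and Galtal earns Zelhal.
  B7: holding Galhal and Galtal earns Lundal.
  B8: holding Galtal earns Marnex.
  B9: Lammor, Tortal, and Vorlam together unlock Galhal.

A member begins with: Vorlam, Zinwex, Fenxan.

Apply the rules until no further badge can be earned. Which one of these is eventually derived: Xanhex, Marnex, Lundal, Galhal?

Galhal

With Vorlam and Fenxan, Tortal is earned (B4).
With Zinwex and Tortal, Lammor is earned (B3).
With Lammor, Tortal, and Vorlam, Galhal is earned (B9).
Xanhex would need Zelhal and Zinwex (B2), but Zelhal is never earned. Lundal would need Galhal and Galtal (B7), but Galtal is never earned. Marnex would need Galtal (B8), but Galtal is never earned.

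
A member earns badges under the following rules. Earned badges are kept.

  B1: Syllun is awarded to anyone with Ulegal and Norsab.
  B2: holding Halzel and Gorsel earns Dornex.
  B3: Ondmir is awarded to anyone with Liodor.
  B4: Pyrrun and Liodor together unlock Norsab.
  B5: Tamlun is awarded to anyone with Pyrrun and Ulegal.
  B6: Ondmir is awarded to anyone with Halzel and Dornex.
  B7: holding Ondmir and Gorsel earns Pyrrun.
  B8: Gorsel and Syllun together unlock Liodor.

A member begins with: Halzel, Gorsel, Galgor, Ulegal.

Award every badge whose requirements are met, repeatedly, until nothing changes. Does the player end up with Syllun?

No

Syllun would need Ulegal and Norsab (B1), but Norsab is never earned.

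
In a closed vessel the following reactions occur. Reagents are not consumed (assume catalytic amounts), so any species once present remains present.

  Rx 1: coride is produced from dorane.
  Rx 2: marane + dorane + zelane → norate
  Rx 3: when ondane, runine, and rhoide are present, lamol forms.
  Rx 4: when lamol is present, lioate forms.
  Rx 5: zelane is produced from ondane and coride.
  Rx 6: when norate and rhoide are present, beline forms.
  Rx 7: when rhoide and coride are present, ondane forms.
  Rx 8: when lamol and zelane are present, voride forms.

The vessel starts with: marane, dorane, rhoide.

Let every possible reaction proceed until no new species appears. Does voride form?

No

voride would need lamol and zelane (Rx 8), but lamol never forms.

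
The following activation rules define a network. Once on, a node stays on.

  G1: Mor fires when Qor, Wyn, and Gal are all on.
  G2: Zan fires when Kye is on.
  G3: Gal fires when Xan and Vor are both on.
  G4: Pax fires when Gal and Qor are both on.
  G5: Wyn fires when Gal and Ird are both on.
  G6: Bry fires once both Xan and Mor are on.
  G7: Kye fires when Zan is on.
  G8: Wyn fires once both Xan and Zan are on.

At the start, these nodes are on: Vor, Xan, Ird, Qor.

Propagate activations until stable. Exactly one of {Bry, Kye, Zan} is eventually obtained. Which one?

G3: Xan and Vor on → Gal on.
G5: Gal and Ird on → Wyn on.
Qor, Wyn, and Gal are on, so Mor fires (G1).
Xan and Mor are on, so Bry fires (G6).
Zan would need Kye (G2), but Kye never turns on. Kye would need Zan (G7), but Zan never turns on.

Bry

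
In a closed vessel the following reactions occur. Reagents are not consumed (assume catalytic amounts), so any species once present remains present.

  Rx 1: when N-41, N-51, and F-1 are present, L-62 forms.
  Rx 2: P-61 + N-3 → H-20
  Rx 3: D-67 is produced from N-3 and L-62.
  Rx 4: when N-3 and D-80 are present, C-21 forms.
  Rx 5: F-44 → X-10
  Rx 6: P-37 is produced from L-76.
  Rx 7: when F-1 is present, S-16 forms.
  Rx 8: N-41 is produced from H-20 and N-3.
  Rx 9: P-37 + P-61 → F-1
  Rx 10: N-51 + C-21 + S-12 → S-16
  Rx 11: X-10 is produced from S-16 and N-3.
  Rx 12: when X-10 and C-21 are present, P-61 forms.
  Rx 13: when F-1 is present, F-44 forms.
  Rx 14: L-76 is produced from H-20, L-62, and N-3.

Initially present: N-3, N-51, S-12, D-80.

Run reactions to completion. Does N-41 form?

N-3 and D-80 present → C-21 forms (Rx 4).
N-51, C-21, and S-12 present → S-16 forms (Rx 10).
S-16 and N-3 present → X-10 forms (Rx 11).
X-10 and C-21 present → P-61 forms (Rx 12).
P-61 and N-3 present → H-20 forms (Rx 2).
H-20 and N-3 present → N-41 forms (Rx 8).

Yes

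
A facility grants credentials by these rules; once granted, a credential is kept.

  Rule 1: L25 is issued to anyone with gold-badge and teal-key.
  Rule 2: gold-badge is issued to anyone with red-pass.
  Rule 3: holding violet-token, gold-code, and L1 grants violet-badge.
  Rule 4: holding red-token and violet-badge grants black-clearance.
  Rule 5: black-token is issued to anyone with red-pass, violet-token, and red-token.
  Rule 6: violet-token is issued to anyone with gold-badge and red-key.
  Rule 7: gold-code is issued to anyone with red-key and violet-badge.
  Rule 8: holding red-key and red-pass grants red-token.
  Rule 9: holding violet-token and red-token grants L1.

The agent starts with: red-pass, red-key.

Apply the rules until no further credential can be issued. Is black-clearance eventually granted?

black-clearance would need red-token and violet-badge (Rule 4), but violet-badge is never granted.

No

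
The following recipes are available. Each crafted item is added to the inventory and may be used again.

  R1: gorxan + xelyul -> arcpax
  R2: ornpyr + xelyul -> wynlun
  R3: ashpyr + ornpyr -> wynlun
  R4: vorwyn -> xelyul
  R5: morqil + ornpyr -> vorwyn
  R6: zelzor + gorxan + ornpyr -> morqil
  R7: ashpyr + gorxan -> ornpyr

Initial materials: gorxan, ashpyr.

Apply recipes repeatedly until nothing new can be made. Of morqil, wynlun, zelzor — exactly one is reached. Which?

ashpyr + gorxan -> ornpyr (R7).
Using R3, ashpyr and ornpyr make wynlun.
No rule produces zelzor, and it is not given. morqil would need zelzor, gorxan, and ornpyr (R6), but zelzor is never obtained.

wynlun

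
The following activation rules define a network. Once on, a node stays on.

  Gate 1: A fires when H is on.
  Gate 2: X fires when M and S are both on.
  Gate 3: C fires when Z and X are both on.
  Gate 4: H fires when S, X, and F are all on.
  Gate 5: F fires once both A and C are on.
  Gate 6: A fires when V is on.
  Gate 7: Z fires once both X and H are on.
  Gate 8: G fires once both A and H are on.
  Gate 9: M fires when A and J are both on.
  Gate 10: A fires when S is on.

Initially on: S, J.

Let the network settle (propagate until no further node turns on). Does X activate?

Yes

Gate 10: S on → A on.
Gate 9: A and J on → M on.
Gate 2: M and S on → X on.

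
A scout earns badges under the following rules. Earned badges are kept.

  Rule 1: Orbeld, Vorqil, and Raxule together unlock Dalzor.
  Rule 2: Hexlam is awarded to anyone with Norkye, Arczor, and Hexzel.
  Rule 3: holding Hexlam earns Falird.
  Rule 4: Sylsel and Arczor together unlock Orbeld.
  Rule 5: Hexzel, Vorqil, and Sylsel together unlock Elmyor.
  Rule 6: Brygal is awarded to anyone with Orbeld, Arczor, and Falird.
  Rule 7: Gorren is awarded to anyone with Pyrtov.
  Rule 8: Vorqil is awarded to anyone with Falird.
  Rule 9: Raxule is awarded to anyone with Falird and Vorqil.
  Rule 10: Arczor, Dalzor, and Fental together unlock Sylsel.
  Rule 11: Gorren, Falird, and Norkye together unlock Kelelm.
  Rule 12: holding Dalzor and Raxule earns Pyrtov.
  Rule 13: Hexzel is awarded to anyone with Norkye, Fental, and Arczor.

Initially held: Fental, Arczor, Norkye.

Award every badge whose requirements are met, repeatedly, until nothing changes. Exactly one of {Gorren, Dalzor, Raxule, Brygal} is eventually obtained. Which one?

Raxule

With Norkye, Fental, and Arczor, Hexzel is earned (Rule 13).
With Norkye, Arczor, and Hexzel, Hexlam is earned (Rule 2).
With Hexlam, Falird is earned (Rule 3).
With Falird, Vorqil is earned (Rule 8).
With Falird and Vorqil, Raxule is earned (Rule 9).
Gorren would need Pyrtov (Rule 7), but Pyrtov is never earned. Brygal would need Orbeld, Arczor, and Falird (Rule 6), but Orbeld is never earned. Dalzor would need Orbeld, Vorqil, and Raxule (Rule 1), but Orbeld is never earned.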